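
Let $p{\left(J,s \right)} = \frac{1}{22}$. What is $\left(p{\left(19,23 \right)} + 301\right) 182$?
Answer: $\frac{602693}{11} \approx 54790.0$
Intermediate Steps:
$p{\left(J,s \right)} = \frac{1}{22}$
$\left(p{\left(19,23 \right)} + 301\right) 182 = \left(\frac{1}{22} + 301\right) 182 = \frac{6623}{22} \cdot 182 = \frac{602693}{11}$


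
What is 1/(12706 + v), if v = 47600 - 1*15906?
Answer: 1/44400 ≈ 2.2523e-5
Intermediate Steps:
v = 31694 (v = 47600 - 15906 = 31694)
1/(12706 + v) = 1/(12706 + 31694) = 1/44400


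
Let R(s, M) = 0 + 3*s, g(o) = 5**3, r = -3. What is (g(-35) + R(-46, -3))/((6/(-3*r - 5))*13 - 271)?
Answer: 26/503 ≈ 0.051690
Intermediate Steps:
g(o) = 125
R(s, M) = 3*s
(g(-35) + R(-46, -3))/((6/(-3*r - 5))*13 - 271) = (125 + 3*(-46))/((6/(-3*(-3) - 5))*13 - 271) = (125 - 138)/((6/(9 - 5))*13 - 271) = -13/((6/4)*13 - 271) = -13/((6*(1/4))*13 - 271) = -13/((3/2)*13 - 271) = -13/(39/2 - 271) = -13/(-503/2) = -13*(-2/503) = 26/503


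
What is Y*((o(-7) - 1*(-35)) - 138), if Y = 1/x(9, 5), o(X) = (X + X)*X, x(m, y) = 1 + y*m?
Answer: -5/46 ≈ -0.10870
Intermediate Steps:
x(m, y) = 1 + m*y
o(X) = 2*X² (o(X) = (2*X)*X = 2*X²)
Y = 1/46 (Y = 1/(1 + 9*5) = 1/(1 + 45) = 1/46 ≈ 0.021739)
Y*((o(-7) - 1*(-35)) - 138) = ((2*(-7)² - 1*(-35)) - 138)/46 = ((2*49 + 35) - 138)/46 = ((98 + 35) - 138)/46 = (133 - 138)/46 = (1/46)*(-5) = -5/46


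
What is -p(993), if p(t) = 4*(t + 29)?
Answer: -4088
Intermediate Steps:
p(t) = 116 + 4*t (p(t) = 4*(29 + t) = 116 + 4*t)
-p(993) = -(116 + 4*993) = -(116 + 3972) = -1*4088 = -4088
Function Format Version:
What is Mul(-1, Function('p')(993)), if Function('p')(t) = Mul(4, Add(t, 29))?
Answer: -4088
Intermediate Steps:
Function('p')(t) = Add(116, Mul(4, t)) (Function('p')(t) = Mul(4, Add(29, t)) = Add(116, Mul(4, t)))
Mul(-1, Function('p')(993)) = Mul(-1, Add(116, Mul(4, 993))) = Mul(-1, Add(116, 3972)) = Mul(-1, 4088) = -4088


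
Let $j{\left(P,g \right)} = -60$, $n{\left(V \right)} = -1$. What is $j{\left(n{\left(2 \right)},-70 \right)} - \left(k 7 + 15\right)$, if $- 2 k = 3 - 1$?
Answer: $-68$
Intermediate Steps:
$k = -1$ ($k = - \frac{3 - 1}{2} = \left(- \frac{1}{2}\right) 2 = -1$)
$j{\left(n{\left(2 \right)},-70 \right)} - \left(k 7 + 15\right) = -60 - \left(\left(-1\right) 7 + 15\right) = -60 - \left(-7 + 15\right) = -60 - 8 = -68$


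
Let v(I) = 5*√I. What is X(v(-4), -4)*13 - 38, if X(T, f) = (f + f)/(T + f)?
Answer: -998/29 + 260*I/29 ≈ -34.414 + 8.9655*I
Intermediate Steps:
X(T, f) = 2*f/(T + f) (X(T, f) = (2*f)/(T + f) = 2*f/(T + f))
X(v(-4), -4)*13 - 38 = (2*(-4)/(5*√(-4) - 4))*13 - 38 = (2*(-4)/(5*(2*I) - 4))*13 - 38 = (2*(-4)/(10*I - 4))*13 - 38 = (2*(-4)/(-4 + 10*I))*13 - 38 = (2*(-4)*((-4 - 10*I)/116))*13 - 38 = (8/29 + 20*I/29)*13 - 38 = (104/29 + 260*I/29) - 38 = -998/29 + 260*I/29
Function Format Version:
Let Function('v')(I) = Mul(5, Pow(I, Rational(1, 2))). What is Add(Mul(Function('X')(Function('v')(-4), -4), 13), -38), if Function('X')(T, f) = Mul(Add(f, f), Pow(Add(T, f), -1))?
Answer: Add(Rational(-998, 29), Mul(Rational(260, 29), I)) ≈ Add(-34.414, Mul(8.9655, I))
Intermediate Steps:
Function('X')(T, f) = Mul(2, f, Pow(Add(T, f), -1)) (Function('X')(T, f) = Mul(Mul(2, f), Pow(Add(T, f), -1)) = Mul(2, f, Pow(Add(T, f), -1)))
Add(Mul(Function('X')(Function('v')(-4), -4), 13), -38) = Add(Mul(Mul(2, -4, Pow(Add(Mul(5, Pow(-4, Rational(1, 2))), -4), -1)), 13), -38) = Add(Mul(Mul(2, -4, Pow(Add(Mul(5, Mul(2, I)), -4), -1)), 13), -38) = Add(Mul(Mul(2, -4, Pow(Add(Mul(10, I), -4), -1)), 13), -38) = Add(Mul(Mul(2, -4, Pow(Add(-4, Mul(10, I)), -1)), 13), -38) = Add(Mul(Mul(2, -4, Mul(Rational(1, 116), Add(-4, Mul(-10, I)))), 13), -38) = Add(Mul(Add(Rational(8, 29), Mul(Rational(20, 29), I)), 13), -38) = Add(Add(Rational(104, 29), Mul(Rational(260, 29), I)), -38) = Add(Rational(-998, 29), Mul(Rational(260, 29), I))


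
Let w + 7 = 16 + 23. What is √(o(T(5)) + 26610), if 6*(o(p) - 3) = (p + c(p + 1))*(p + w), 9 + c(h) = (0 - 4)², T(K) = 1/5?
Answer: √666291/5 ≈ 163.25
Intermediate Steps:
T(K) = ⅕
c(h) = 7 (c(h) = -9 + (0 - 4)² = -9 + (-4)² = -9 + 16 = 7)
w = 32 (w = -7 + (16 + 23) = -7 + 39 = 32)
o(p) = 3 + (7 + p)*(32 + p)/6 (o(p) = 3 + ((p + 7)*(p + 32))/6 = 3 + ((7 + p)*(32 + p))/6 = 3 + (7 + p)*(32 + p)/6)
√(o(T(5)) + 26610) = √((121/3 + (⅕)²/6 + (13/2)*(⅕)) + 26610) = √((121/3 + (⅙)*(1/25) + 13/10) + 26610) = √((121/3 + 1/150 + 13/10) + 26610) = √(1041/25 + 26610) = √(666291/25) = √666291/5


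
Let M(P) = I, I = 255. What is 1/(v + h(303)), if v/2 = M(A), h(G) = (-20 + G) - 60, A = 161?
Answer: 1/733 ≈ 0.0013643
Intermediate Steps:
M(P) = 255
h(G) = -80 + G
v = 510 (v = 2*255 = 510)
1/(v + h(303)) = 1/(510 + (-80 + 303)) = 1/(510 + 223) = 1/733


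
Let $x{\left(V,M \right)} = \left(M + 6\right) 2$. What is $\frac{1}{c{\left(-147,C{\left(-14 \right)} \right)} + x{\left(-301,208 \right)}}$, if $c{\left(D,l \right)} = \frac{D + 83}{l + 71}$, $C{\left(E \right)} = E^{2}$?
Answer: $\frac{267}{114212} \approx 0.0023378$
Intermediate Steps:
$x{\left(V,M \right)} = 12 + 2 M$ ($x{\left(V,M \right)} = \left(6 + M\right) 2 = 12 + 2 M$)
$c{\left(D,l \right)} = \frac{83 + D}{71 + l}$
$\frac{1}{c{\left(-147,C{\left(-14 \right)} \right)} + x{\left(-301,208 \right)}} = \frac{1}{\frac{83 - 147}{71 + \left(-14\right)^{2}} + \left(12 + 2 \cdot 208\right)} = \frac{1}{\frac{1}{71 + 196} \left(-64\right) + \left(12 + 416\right)} = \frac{1}{\frac{1}{267} \left(-64\right) + 428} = \frac{1}{- \frac{64}{267} + 428} = \frac{1}{\frac{114212}{267}} = \frac{267}{114212}$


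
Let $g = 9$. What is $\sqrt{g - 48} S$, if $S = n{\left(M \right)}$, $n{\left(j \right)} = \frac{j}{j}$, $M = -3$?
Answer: $i \sqrt{39} \approx 6.245 i$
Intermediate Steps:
$n{\left(j \right)} = 1$
$S = 1$
$\sqrt{g - 48} S = \sqrt{9 - 48} \cdot 1 = \sqrt{-39} \cdot 1 = i \sqrt{39} \cdot 1 = i \sqrt{39}$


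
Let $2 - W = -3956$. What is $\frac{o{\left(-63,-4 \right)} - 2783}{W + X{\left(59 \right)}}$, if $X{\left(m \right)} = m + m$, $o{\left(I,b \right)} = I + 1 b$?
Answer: $- \frac{1425}{2038} \approx -0.69921$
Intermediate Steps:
$o{\left(I,b \right)} = I + b$
$W = 3958$ ($W = 2 - -3956 = 2 + 3956 = 3958$)
$X{\left(m \right)} = 2 m$
$\frac{o{\left(-63,-4 \right)} - 2783}{W + X{\left(59 \right)}} = \frac{\left(-63 - 4\right) - 2783}{3958 + 2 \cdot 59} = \frac{-67 - 2783}{3958 + 118} = - \frac{2850}{4076} = \left(-2850\right) \frac{1}{4076} = - \frac{1425}{2038}$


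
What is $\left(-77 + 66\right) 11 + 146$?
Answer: $25$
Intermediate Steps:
$\left(-77 + 66\right) 11 + 146 = \left(-11\right) 11 + 146 = -121 + 146 = 25$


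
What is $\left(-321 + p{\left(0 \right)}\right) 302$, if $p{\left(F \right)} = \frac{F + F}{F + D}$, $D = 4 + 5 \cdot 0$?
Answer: $-96942$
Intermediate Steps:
$D = 4$ ($D = 4 + 0 = 4$)
$p{\left(F \right)} = \frac{2 F}{4 + F}$ ($p{\left(F \right)} = \frac{F + F}{F + 4} = \frac{2 F}{4 + F}$)
$\left(-321 + p{\left(0 \right)}\right) 302 = \left(-321 + 2 \cdot 0 \frac{1}{4 + 0}\right) 302 = \left(-321 + 2 \cdot 0 \cdot \frac{1}{4}\right) 302 = \left(-321 + 0\right) 302 = \left(-321\right) 302 = -96942$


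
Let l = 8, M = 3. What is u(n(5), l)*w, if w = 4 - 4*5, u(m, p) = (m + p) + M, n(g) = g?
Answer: -256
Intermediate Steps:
u(m, p) = 3 + m + p (u(m, p) = (m + p) + 3 = 3 + m + p)
w = -16 (w = 4 - 20 = -16)
u(n(5), l)*w = (3 + 5 + 8)*(-16) = 16*(-16) = -256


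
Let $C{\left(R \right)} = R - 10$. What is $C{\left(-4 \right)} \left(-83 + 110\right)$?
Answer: $-378$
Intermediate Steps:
$C{\left(R \right)} = -10 + R$
$C{\left(-4 \right)} \left(-83 + 110\right) = \left(-10 - 4\right) \left(-83 + 110\right) = \left(-14\right) 27 = -378$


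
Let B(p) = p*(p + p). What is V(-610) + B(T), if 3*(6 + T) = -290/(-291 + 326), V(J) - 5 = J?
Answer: -199093/441 ≈ -451.46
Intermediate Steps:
V(J) = 5 + J
T = -184/21 (T = -6 + (-290/(-291 + 326))/3 = -6 + (-290/35)/3 = -6 + (-290*1/35)/3 = -6 + (⅓)*(-58/7) = -6 - 58/21 = -184/21 ≈ -8.7619)
B(p) = 2*p² (B(p) = p*(2*p) = 2*p²)
V(-610) + B(T) = (5 - 610) + 2*(-184/21)² = -605 + 2*(33856/441) = -605 + 67712/441 = -199093/441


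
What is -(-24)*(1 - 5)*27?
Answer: -2592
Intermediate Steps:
-(-24)*(1 - 5)*27 = -(-24)*(-4)*27 = -24*4*27 = -96*27 = -2592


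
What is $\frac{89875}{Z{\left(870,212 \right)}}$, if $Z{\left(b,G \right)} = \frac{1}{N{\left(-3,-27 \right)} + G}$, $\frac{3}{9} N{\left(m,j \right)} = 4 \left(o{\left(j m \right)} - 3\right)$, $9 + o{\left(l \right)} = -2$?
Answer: $3954500$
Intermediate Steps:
$o{\left(l \right)} = -11$ ($o{\left(l \right)} = -9 - 2 = -11$)
$N{\left(m,j \right)} = -168$ ($N{\left(m,j \right)} = 3 \cdot 4 \left(-11 - 3\right) = 3 \cdot 4 \left(-14\right) = 3 \left(-56\right) = -168$)
$Z{\left(b,G \right)} = \frac{1}{-168 + G}$
$\frac{89875}{Z{\left(870,212 \right)}} = \frac{89875}{\frac{1}{-168 + 212}} = \frac{89875}{\frac{1}{44}} = 89875 \frac{1}{\frac{1}{44}} = 89875 \cdot 44 = 3954500$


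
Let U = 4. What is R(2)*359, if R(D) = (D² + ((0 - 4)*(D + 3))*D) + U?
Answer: -11488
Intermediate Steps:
R(D) = 4 + D² + D*(-12 - 4*D) (R(D) = (D² + ((0 - 4)*(D + 3))*D) + 4 = (D² + (-4*(3 + D))*D) + 4 = (D² + (-12 - 4*D)*D) + 4 = (D² + D*(-12 - 4*D)) + 4 = 4 + D² + D*(-12 - 4*D))
R(2)*359 = (4 - 12*2 - 3*2²)*359 = (4 - 24 - 3*4)*359 = (4 - 24 - 12)*359 = -32*359 = -11488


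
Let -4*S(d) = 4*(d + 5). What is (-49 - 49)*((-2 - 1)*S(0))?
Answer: -1470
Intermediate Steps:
S(d) = -5 - d (S(d) = -(d + 5) = -(5 + d) = -(20 + 4*d)/4 = -5 - d)
(-49 - 49)*((-2 - 1)*S(0)) = (-49 - 49)*((-2 - 1)*(-5 - 1*0)) = -(-294)*(-5 + 0) = -(-294)*(-5) = -98*15 = -1470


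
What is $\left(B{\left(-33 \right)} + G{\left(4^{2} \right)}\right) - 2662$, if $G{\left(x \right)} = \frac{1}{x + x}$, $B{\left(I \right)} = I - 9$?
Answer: $- \frac{86527}{32} \approx -2704.0$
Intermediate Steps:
$B{\left(I \right)} = -9 + I$ ($B{\left(I \right)} = I - 9 = -9 + I$)
$G{\left(x \right)} = \frac{1}{2 x}$
$\left(B{\left(-33 \right)} + G{\left(4^{2} \right)}\right) - 2662 = \left(\left(-9 - 33\right) + \frac{1}{2 \cdot 4^{2}}\right) - 2662 = \left(-42 + \frac{1}{2 \cdot 16}\right) - 2662 = \left(-42 + \frac{1}{2} \cdot \frac{1}{16}\right) - 2662 = \left(-42 + \frac{1}{32}\right) - 2662 = - \frac{1343}{32} - 2662 = - \frac{86527}{32}$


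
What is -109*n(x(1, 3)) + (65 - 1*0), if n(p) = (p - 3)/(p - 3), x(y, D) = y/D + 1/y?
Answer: -44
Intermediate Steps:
x(y, D) = 1/y + y/D (x(y, D) = y/D + 1/y = 1/y + y/D)
n(p) = 1 (n(p) = (-3 + p)/(-3 + p) = 1)
-109*n(x(1, 3)) + (65 - 1*0) = -109*1 + (65 - 1*0) = -109 + (65 + 0) = -109 + 65 = -44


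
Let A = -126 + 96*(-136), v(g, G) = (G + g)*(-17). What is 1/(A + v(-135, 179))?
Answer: -1/13930 ≈ -7.1788e-5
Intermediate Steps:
v(g, G) = -17*G - 17*g
A = -13182 (A = -126 - 13056 = -13182)
1/(A + v(-135, 179)) = 1/(-13182 + (-17*179 - 17*(-135))) = 1/(-13182 + (-3043 + 2295)) = 1/(-13182 - 748) = 1/(-13930) = -1/13930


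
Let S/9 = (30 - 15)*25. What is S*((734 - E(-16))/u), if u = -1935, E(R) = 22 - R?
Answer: -52200/43 ≈ -1214.0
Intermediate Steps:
S = 3375 (S = 9*((30 - 15)*25) = 9*(15*25) = 9*375 = 3375)
S*((734 - E(-16))/u) = 3375*((734 - (22 - 1*(-16)))/(-1935)) = 3375*((734 - (22 + 16))*(-1/1935)) = 3375*((734 - 1*38)*(-1/1935)) = 3375*((734 - 38)*(-1/1935)) = 3375*(696*(-1/1935)) = 3375*(-232/645) = -52200/43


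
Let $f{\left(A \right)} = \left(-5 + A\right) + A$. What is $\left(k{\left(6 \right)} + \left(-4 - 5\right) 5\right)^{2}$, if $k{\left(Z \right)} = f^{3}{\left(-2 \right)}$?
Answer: $599076$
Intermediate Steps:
$f{\left(A \right)} = -5 + 2 A$
$k{\left(Z \right)} = -729$ ($k{\left(Z \right)} = \left(-5 + 2 \left(-2\right)\right)^{3} = \left(-5 - 4\right)^{3} = \left(-9\right)^{3} = -729$)
$\left(k{\left(6 \right)} + \left(-4 - 5\right) 5\right)^{2} = \left(-729 + \left(-4 - 5\right) 5\right)^{2} = \left(-729 - 45\right)^{2} = \left(-774\right)^{2} = 599076$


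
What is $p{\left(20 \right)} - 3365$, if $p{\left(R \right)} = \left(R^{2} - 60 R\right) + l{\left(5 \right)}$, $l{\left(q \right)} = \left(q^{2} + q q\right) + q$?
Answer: $-4110$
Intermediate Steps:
$l{\left(q \right)} = q + 2 q^{2}$ ($l{\left(q \right)} = \left(q^{2} + q^{2}\right) + q = 2 q^{2} + q = q + 2 q^{2}$)
$p{\left(R \right)} = 55 + R^{2} - 60 R$ ($p{\left(R \right)} = \left(R^{2} - 60 R\right) + 5 \left(1 + 2 \cdot 5\right) = \left(R^{2} - 60 R\right) + 5 \left(1 + 10\right) = \left(R^{2} - 60 R\right) + 5 \cdot 11 = \left(R^{2} - 60 R\right) + 55 = 55 + R^{2} - 60 R$)
$p{\left(20 \right)} - 3365 = \left(55 + 20^{2} - 1200\right) - 3365 = \left(55 + 400 - 1200\right) - 3365 = -745 - 3365 = -4110$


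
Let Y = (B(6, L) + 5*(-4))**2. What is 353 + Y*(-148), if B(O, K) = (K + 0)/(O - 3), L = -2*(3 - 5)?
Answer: -460951/9 ≈ -51217.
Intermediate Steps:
L = 4 (L = -2*(-2) = 4)
B(O, K) = K/(-3 + O)
Y = 3136/9 (Y = (4/(-3 + 6) + 5*(-4))**2 = (4/3 - 20)**2 = (-56/3)**2 = 3136/9 ≈ 348.44)
353 + Y*(-148) = 353 + (3136/9)*(-148) = 353 - 464128/9 = -460951/9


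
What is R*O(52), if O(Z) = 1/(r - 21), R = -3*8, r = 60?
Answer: -8/13 ≈ -0.61539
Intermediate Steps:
R = -24
O(Z) = 1/39 (O(Z) = 1/(60 - 21) = 1/39)
R*O(52) = -24*1/39 = -8/13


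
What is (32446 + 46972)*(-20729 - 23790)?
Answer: -3535609942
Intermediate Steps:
(32446 + 46972)*(-20729 - 23790) = 79418*(-44519) = -3535609942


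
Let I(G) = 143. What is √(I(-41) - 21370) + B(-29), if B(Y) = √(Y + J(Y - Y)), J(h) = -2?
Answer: I*(√31 + √21227) ≈ 151.26*I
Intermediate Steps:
B(Y) = √(-2 + Y) (B(Y) = √(Y - 2) = √(-2 + Y))
√(I(-41) - 21370) + B(-29) = √(143 - 21370) + √(-2 - 29) = √(-21227) + √(-31) = I*√21227 + I*√31 = I*√31 + I*√21227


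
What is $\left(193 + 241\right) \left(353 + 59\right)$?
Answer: $178808$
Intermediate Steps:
$\left(193 + 241\right) \left(353 + 59\right) = 434 \cdot 412 = 178808$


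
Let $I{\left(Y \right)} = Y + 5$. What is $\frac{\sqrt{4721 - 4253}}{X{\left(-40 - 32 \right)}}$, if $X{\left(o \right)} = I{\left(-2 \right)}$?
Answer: $2 \sqrt{13} \approx 7.2111$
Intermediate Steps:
$I{\left(Y \right)} = 5 + Y$
$X{\left(o \right)} = 3$ ($X{\left(o \right)} = 5 - 2 = 3$)
$\frac{\sqrt{4721 - 4253}}{X{\left(-40 - 32 \right)}} = \frac{\sqrt{4721 - 4253}}{3} = \sqrt{468} \cdot \frac{1}{3} = 6 \sqrt{13} \cdot \frac{1}{3} = 2 \sqrt{13}$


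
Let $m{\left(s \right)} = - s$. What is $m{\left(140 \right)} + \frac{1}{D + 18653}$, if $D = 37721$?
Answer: $- \frac{7892359}{56374} \approx -140.0$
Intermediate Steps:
$m{\left(140 \right)} + \frac{1}{D + 18653} = \left(-1\right) 140 + \frac{1}{37721 + 18653} = -140 + \frac{1}{56374} = - \frac{7892359}{56374}$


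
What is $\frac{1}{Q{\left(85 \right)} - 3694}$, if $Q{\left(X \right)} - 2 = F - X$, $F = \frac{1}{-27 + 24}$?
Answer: $- \frac{3}{11332} \approx -0.00026474$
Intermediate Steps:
$F = - \frac{1}{3}$ ($F = \frac{1}{-3} = - \frac{1}{3} \approx -0.33333$)
$Q{\left(X \right)} = \frac{5}{3} - X$ ($Q{\left(X \right)} = 2 - \left(\frac{1}{3} + X\right) = \frac{5}{3} - X$)
$\frac{1}{Q{\left(85 \right)} - 3694} = \frac{1}{\left(\frac{5}{3} - 85\right) - 3694} = \frac{1}{- \frac{250}{3} - 3694} = \frac{1}{- \frac{11332}{3}} = - \frac{3}{11332}$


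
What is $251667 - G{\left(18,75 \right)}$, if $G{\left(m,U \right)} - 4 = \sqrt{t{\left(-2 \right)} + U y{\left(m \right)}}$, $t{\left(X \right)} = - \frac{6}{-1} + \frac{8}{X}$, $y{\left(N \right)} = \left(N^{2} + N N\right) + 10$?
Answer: $251663 - 2 \sqrt{12338} \approx 2.5144 \cdot 10^{5}$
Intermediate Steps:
$y{\left(N \right)} = 10 + 2 N^{2}$ ($y{\left(N \right)} = \left(N^{2} + N^{2}\right) + 10 = 2 N^{2} + 10 = 10 + 2 N^{2}$)
$t{\left(X \right)} = 6 + \frac{8}{X}$ ($t{\left(X \right)} = \left(-6\right) \left(-1\right) + \frac{8}{X} = 6 + \frac{8}{X}$)
$G{\left(m,U \right)} = 4 + \sqrt{2 + U \left(10 + 2 m^{2}\right)}$ ($G{\left(m,U \right)} = 4 + \sqrt{\left(6 + \frac{8}{-2}\right) + U \left(10 + 2 m^{2}\right)} = 4 + \sqrt{\left(6 + 8 \left(- \frac{1}{2}\right)\right) + U \left(10 + 2 m^{2}\right)} = 4 + \sqrt{\left(6 - 4\right) + U \left(10 + 2 m^{2}\right)} = 4 + \sqrt{2 + U \left(10 + 2 m^{2}\right)}$)
$251667 - G{\left(18,75 \right)} = 251667 - \left(4 + \sqrt{2} \sqrt{1 + 75 \left(5 + 18^{2}\right)}\right) = 251667 - \left(4 + \sqrt{2} \sqrt{1 + 75 \left(5 + 324\right)}\right) = 251667 - \left(4 + \sqrt{2} \sqrt{1 + 75 \cdot 329}\right) = 251667 - \left(4 + \sqrt{2} \sqrt{1 + 24675}\right) = 251667 - \left(4 + \sqrt{2} \sqrt{24676}\right) = 251667 - \left(4 + \sqrt{2} \cdot 2 \sqrt{6169}\right) = 251667 - \left(4 + 2 \sqrt{12338}\right) = 251663 - 2 \sqrt{12338}$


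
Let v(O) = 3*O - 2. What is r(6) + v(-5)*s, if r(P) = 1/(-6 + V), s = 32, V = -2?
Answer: -4353/8 ≈ -544.13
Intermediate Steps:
v(O) = -2 + 3*O
r(P) = -⅛ (r(P) = 1/(-6 - 2) = 1/(-8) = -⅛)
r(6) + v(-5)*s = -⅛ + (-2 + 3*(-5))*32 = -⅛ + (-2 - 15)*32 = -⅛ - 17*32 = -⅛ - 544 = -4353/8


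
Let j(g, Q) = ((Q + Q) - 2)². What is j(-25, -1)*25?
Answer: 400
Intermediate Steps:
j(g, Q) = (-2 + 2*Q)² (j(g, Q) = (2*Q - 2)² = (-2 + 2*Q)²)
j(-25, -1)*25 = (4*(-1 - 1)²)*25 = (4*(-2)²)*25 = (4*4)*25 = 16*25 = 400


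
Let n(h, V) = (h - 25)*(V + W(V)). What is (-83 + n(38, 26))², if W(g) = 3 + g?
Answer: 399424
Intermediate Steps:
n(h, V) = (-25 + h)*(3 + 2*V) (n(h, V) = (h - 25)*(V + (3 + V)) = (-25 + h)*(3 + 2*V))
(-83 + n(38, 26))² = (-83 + (-75 - 50*26 + 26*38 + 38*(3 + 26)))² = (-83 + (-75 - 1300 + 988 + 38*29))² = (-83 + (-75 - 1300 + 988 + 1102))² = (-83 + 715)² = 632² = 399424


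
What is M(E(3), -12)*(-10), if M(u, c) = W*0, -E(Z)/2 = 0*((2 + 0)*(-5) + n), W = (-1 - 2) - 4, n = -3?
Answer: 0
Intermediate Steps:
W = -7 (W = -3 - 4 = -7)
E(Z) = 0 (E(Z) = -0*((2 + 0)*(-5) - 3) = -0*(2*(-5) - 3) = -0*(-10 - 3) = -0*(-13) = -2*0 = 0)
M(u, c) = 0 (M(u, c) = -7*0 = 0)
M(E(3), -12)*(-10) = 0*(-10) = 0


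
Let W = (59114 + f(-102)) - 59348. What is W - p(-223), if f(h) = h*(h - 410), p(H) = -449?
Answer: 52439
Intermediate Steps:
f(h) = h*(-410 + h)
W = 51990 (W = (59114 - 102*(-410 - 102)) - 59348 = (59114 - 102*(-512)) - 59348 = (59114 + 52224) - 59348 = 111338 - 59348 = 51990)
W - p(-223) = 51990 - 1*(-449) = 51990 + 449 = 52439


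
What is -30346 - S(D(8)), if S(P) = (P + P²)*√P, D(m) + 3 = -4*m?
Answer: -30346 - 1190*I*√35 ≈ -30346.0 - 7040.1*I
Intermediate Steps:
D(m) = -3 - 4*m
S(P) = √P*(P + P²)
-30346 - S(D(8)) = -30346 - (-3 - 4*8)^(3/2)*(1 + (-3 - 4*8)) = -30346 - (-3 - 32)^(3/2)*(1 + (-3 - 32)) = -30346 - (-35)^(3/2)*(1 - 35) = -30346 - (-35*I*√35)*(-34) = -30346 - 1190*I*√35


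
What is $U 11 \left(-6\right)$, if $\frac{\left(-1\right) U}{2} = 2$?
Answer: $264$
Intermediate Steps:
$U = -4$ ($U = \left(-2\right) 2 = -4$)
$U 11 \left(-6\right) = \left(-4\right) 11 \left(-6\right) = \left(-44\right) \left(-6\right) = 264$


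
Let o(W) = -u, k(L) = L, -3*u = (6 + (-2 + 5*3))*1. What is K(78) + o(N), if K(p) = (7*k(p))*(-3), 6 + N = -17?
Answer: -4895/3 ≈ -1631.7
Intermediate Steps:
N = -23 (N = -6 - 17 = -23)
u = -19/3 (u = -(6 + (-2 + 5*3))/3 = -(6 + (-2 + 15))/3 = -(6 + 13)/3 = -19/3 ≈ -6.3333)
K(p) = -21*p (K(p) = (7*p)*(-3) = -21*p)
o(W) = 19/3 (o(W) = -1*(-19/3) = 19/3)
K(78) + o(N) = -21*78 + 19/3 = -1638 + 19/3 = -4895/3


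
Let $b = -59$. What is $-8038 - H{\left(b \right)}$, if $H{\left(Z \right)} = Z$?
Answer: $-7979$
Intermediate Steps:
$-8038 - H{\left(b \right)} = -8038 - -59 = -8038 + 59 = -7979$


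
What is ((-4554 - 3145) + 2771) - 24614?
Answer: -29542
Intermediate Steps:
((-4554 - 3145) + 2771) - 24614 = (-7699 + 2771) - 24614 = -4928 - 24614 = -29542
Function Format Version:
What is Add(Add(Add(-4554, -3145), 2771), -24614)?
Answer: -29542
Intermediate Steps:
Add(Add(Add(-4554, -3145), 2771), -24614) = Add(Add(-7699, 2771), -24614) = Add(-4928, -24614) = -29542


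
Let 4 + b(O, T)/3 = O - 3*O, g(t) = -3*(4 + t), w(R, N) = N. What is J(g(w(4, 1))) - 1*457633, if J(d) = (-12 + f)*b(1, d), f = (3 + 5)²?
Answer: -458569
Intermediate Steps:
g(t) = -12 - 3*t
f = 64 (f = 8² = 64)
b(O, T) = -12 - 6*O (b(O, T) = -12 + 3*(O - 3*O) = -12 + 3*(-2*O) = -12 - 6*O)
J(d) = -936 (J(d) = (-12 + 64)*(-12 - 6*1) = 52*(-12 - 6) = 52*(-18) = -936)
J(g(w(4, 1))) - 1*457633 = -936 - 1*457633 = -936 - 457633 = -458569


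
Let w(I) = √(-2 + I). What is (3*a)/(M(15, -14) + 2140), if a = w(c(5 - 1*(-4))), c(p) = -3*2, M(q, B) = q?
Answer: 6*I*√2/2155 ≈ 0.0039375*I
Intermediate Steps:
c(p) = -6
a = 2*I*√2 (a = √(-2 - 6) = √(-8) = 2*I*√2 ≈ 2.8284*I)
(3*a)/(M(15, -14) + 2140) = (3*(2*I*√2))/(15 + 2140) = (6*I*√2)/2155 = 6*I*√2/2155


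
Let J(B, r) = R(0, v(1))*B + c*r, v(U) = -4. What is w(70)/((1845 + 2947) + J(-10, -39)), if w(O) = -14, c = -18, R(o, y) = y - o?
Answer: -7/2767 ≈ -0.0025298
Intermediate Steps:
J(B, r) = -18*r - 4*B (J(B, r) = (-4 - 1*0)*B - 18*r = (-4 + 0)*B - 18*r = -4*B - 18*r = -18*r - 4*B)
w(70)/((1845 + 2947) + J(-10, -39)) = -14/((1845 + 2947) + (-18*(-39) - 4*(-10))) = -14/(4792 + (702 + 40)) = -14/(4792 + 742) = -14/5534 = -14*1/5534 = -7/2767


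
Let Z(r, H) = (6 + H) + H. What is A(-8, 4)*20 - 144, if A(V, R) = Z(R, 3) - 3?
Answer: 36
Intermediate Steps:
Z(r, H) = 6 + 2*H
A(V, R) = 9 (A(V, R) = (6 + 2*3) - 3 = (6 + 6) - 3 = 12 - 3 = 9)
A(-8, 4)*20 - 144 = 9*20 - 144 = 180 - 144 = 36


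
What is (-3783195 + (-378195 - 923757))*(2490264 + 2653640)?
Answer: -26157507993888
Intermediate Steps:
(-3783195 + (-378195 - 923757))*(2490264 + 2653640) = (-3783195 - 1301952)*5143904 = -5085147*5143904 = -26157507993888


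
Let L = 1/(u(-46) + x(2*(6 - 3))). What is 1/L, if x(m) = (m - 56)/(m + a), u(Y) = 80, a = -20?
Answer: 585/7 ≈ 83.571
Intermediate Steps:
x(m) = (-56 + m)/(-20 + m) (x(m) = (m - 56)/(m - 20) = (-56 + m)/(-20 + m))
L = 7/585 (L = 1/(80 + (-56 + 2*(6 - 3))/(-20 + 2*(6 - 3))) = 1/(80 + (-56 + 2*3)/(-20 + 2*3)) = 1/(80 + (-56 + 6)/(-20 + 6)) = 1/(80 - 50/(-14)) = 1/(80 - 1/14*(-50)) = 1/(80 + 25/7) = 1/(585/7) = 7/585 ≈ 0.011966)
1/L = 1/(7/585) = 585/7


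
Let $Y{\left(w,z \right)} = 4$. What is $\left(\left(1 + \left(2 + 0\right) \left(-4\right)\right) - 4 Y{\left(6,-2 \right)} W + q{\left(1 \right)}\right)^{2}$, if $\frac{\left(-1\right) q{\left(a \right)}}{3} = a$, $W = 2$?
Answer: $48841$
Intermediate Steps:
$q{\left(a \right)} = - 3 a$
$\left(\left(1 + \left(2 + 0\right) \left(-4\right)\right) - 4 Y{\left(6,-2 \right)} W + q{\left(1 \right)}\right)^{2} = \left(\left(1 + \left(2 + 0\right) \left(-4\right)\right) \left(-4\right) 4 \cdot 2 - 3\right)^{2} = \left(\left(1 + 2 \left(-4\right)\right) \left(\left(-16\right) 2\right) - 3\right)^{2} = \left(\left(1 - 8\right) \left(-32\right) - 3\right)^{2} = \left(\left(-7\right) \left(-32\right) - 3\right)^{2} = \left(224 - 3\right)^{2} = 221^{2} = 48841$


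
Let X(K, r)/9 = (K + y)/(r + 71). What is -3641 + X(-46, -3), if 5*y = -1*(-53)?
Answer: -1239533/340 ≈ -3645.7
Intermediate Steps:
y = 53/5 (y = (-1*(-53))/5 = (⅕)*53 = 53/5 ≈ 10.600)
X(K, r) = 9*(53/5 + K)/(71 + r) (X(K, r) = 9*((K + 53/5)/(r + 71)) = 9*((53/5 + K)/(71 + r)) = 9*(53/5 + K)/(71 + r))
-3641 + X(-46, -3) = -3641 + 9*(53 + 5*(-46))/(5*(71 - 3)) = -3641 + (9/5)*(53 - 230)/68 = -3641 + (9/5)*(1/68)*(-177) = -3641 - 1593/340 = -1239533/340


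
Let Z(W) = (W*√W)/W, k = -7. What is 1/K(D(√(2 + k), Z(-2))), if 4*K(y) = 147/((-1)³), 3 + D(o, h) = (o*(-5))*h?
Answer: -4/147 ≈ -0.027211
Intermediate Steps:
Z(W) = √W (Z(W) = W^(3/2)/W = √W)
D(o, h) = -3 - 5*h*o (D(o, h) = -3 + (o*(-5))*h = -3 + (-5*o)*h = -3 - 5*h*o)
K(y) = -147/4 (K(y) = (147/((-1)³))/4 = (147/(-1))/4 = (147*(-1))/4 = (¼)*(-147) = -147/4)
1/K(D(√(2 + k), Z(-2))) = 1/(-147/4) = -4/147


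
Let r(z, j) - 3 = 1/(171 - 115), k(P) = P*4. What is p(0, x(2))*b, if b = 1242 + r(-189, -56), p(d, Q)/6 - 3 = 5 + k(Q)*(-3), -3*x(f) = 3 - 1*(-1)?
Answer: 1254978/7 ≈ 1.7928e+5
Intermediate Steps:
x(f) = -4/3 (x(f) = -(3 - 1*(-1))/3 = -(3 + 1)/3 = -⅓*4 = -4/3)
k(P) = 4*P
r(z, j) = 169/56 (r(z, j) = 3 + 1/(171 - 115) = 3 + 1/56 = 169/56)
p(d, Q) = 48 - 72*Q (p(d, Q) = 18 + 6*(5 + (4*Q)*(-3)) = 18 + 6*(5 - 12*Q) = 18 + (30 - 72*Q) = 48 - 72*Q)
b = 69721/56 (b = 1242 + 169/56 = 69721/56 ≈ 1245.0)
p(0, x(2))*b = (48 - 72*(-4/3))*(69721/56) = (48 + 96)*(69721/56) = 144*(69721/56) = 1254978/7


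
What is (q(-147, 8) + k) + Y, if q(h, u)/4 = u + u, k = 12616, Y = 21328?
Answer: 34008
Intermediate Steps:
q(h, u) = 8*u (q(h, u) = 4*(u + u) = 4*(2*u) = 8*u)
(q(-147, 8) + k) + Y = (8*8 + 12616) + 21328 = (64 + 12616) + 21328 = 12680 + 21328 = 34008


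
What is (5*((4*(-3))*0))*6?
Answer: 0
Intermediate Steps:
(5*((4*(-3))*0))*6 = (5*(-12*0))*6 = (5*0)*6 = 0*6 = 0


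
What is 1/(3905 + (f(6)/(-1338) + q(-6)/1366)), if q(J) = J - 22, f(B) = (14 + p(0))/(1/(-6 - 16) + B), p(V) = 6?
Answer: 59857437/233741914279 ≈ 0.00025608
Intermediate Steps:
f(B) = 20/(-1/22 + B) (f(B) = (14 + 6)/(1/(-6 - 16) + B) = 20/(1/(-22) + B) = 20/(-1/22 + B))
q(J) = -22 + J
1/(3905 + (f(6)/(-1338) + q(-6)/1366)) = 1/(3905 + ((440/(-1 + 22*6))/(-1338) + (-22 - 6)/1366)) = 1/(3905 + ((440/(-1 + 132))*(-1/1338) - 28*1/1366)) = 1/(3905 + ((440/131)*(-1/1338) - 14/683)) = 1/(3905 + (-220/87639 - 14/683)) = 1/(3905 - 1377206/59857437) = 1/(233741914279/59857437) = 59857437/233741914279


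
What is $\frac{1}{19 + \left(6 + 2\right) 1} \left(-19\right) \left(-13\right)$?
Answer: $\frac{247}{27} \approx 9.1481$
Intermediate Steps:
$\frac{1}{19 + \left(6 + 2\right) 1} \left(-19\right) \left(-13\right) = \frac{1}{19 + 8 \cdot 1} \left(-19\right) \left(-13\right) = \frac{1}{19 + 8} \left(-19\right) \left(-13\right) = \frac{1}{27} \left(-19\right) \left(-13\right) = \left(- \frac{19}{27}\right) \left(-13\right) = \frac{247}{27}$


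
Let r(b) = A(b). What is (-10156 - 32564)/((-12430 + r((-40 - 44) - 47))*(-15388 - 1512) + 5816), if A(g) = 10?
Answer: -5340/26237977 ≈ -0.00020352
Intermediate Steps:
r(b) = 10
(-10156 - 32564)/((-12430 + r((-40 - 44) - 47))*(-15388 - 1512) + 5816) = (-10156 - 32564)/((-12430 + 10)*(-15388 - 1512) + 5816) = -42720/(-12420*(-16900) + 5816) = -42720/(209898000 + 5816) = -42720/209903816 = -42720*1/209903816 = -5340/26237977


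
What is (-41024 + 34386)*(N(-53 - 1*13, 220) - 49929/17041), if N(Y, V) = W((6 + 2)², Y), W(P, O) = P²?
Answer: -463000546466/17041 ≈ -2.7170e+7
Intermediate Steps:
N(Y, V) = 4096 (N(Y, V) = ((6 + 2)²)² = (8²)² = 64² = 4096)
(-41024 + 34386)*(N(-53 - 1*13, 220) - 49929/17041) = (-41024 + 34386)*(4096 - 49929/17041) = -6638*(4096 - 49929*1/17041) = -6638*(4096 - 49929/17041) = -6638*69750007/17041 = -463000546466/17041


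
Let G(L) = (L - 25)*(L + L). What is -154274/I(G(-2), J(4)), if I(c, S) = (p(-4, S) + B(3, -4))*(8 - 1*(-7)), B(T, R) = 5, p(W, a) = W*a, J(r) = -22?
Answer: -154274/1395 ≈ -110.59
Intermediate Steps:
G(L) = 2*L*(-25 + L) (G(L) = (-25 + L)*(2*L) = 2*L*(-25 + L))
I(c, S) = 75 - 60*S (I(c, S) = (-4*S + 5)*(8 - 1*(-7)) = (5 - 4*S)*(8 + 7) = (5 - 4*S)*15 = 75 - 60*S)
-154274/I(G(-2), J(4)) = -154274/(75 - 60*(-22)) = -154274/(75 + 1320) = -154274/1395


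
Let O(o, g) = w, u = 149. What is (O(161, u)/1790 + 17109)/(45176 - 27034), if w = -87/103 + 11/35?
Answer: 55201759819/58534709450 ≈ 0.94306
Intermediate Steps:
w = -1912/3605 (w = -87*1/103 + 11*(1/35) = -87/103 + 11/35 = -1912/3605 ≈ -0.53037)
O(o, g) = -1912/3605
(O(161, u)/1790 + 17109)/(45176 - 27034) = (-1912/3605/1790 + 17109)/(45176 - 27034) = (-1912/3605*1/1790 + 17109)/18142 = (-956/3226475 + 17109)*(1/18142) = (55201759819/3226475)*(1/18142) = 55201759819/58534709450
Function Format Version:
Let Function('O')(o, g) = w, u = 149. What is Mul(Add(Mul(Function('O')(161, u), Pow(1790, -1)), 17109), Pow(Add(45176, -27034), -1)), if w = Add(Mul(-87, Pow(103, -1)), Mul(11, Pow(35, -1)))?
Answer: Rational(55201759819, 58534709450) ≈ 0.94306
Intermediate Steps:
w = Rational(-1912, 3605) (w = Add(Mul(-87, Rational(1, 103)), Mul(11, Rational(1, 35))) = Add(Rational(-87, 103), Rational(11, 35)) = Rational(-1912, 3605) ≈ -0.53037)
Function('O')(o, g) = Rational(-1912, 3605)
Mul(Add(Mul(Function('O')(161, u), Pow(1790, -1)), 17109), Pow(Add(45176, -27034), -1)) = Mul(Add(Mul(Rational(-1912, 3605), Pow(1790, -1)), 17109), Pow(Add(45176, -27034), -1)) = Mul(Add(Mul(Rational(-1912, 3605), Rational(1, 1790)), 17109), Pow(18142, -1)) = Mul(Add(Rational(-956, 3226475), 17109), Rational(1, 18142)) = Mul(Rational(55201759819, 3226475), Rational(1, 18142)) = Rational(55201759819, 58534709450)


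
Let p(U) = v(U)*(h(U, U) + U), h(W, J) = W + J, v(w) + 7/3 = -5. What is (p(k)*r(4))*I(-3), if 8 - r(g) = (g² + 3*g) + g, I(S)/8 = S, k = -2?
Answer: 25344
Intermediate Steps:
I(S) = 8*S
r(g) = 8 - g² - 4*g (r(g) = 8 - ((g² + 3*g) + g) = 8 - (g² + 4*g) = 8 + (-g² - 4*g) = 8 - g² - 4*g)
v(w) = -22/3 (v(w) = -7/3 - 5 = -22/3)
h(W, J) = J + W
p(U) = -22*U (p(U) = -22*((U + U) + U)/3 = -22*(2*U + U)/3 = -22*U)
(p(k)*r(4))*I(-3) = ((-22*(-2))*(8 - 1*4² - 4*4))*(8*(-3)) = (44*(8 - 1*16 - 16))*(-24) = (44*(8 - 16 - 16))*(-24) = (44*(-24))*(-24) = -1056*(-24) = 25344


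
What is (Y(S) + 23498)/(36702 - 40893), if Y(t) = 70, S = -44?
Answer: -7856/1397 ≈ -5.6235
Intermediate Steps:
(Y(S) + 23498)/(36702 - 40893) = (70 + 23498)/(36702 - 40893) = 23568/(-4191) = 23568*(-1/4191) = -7856/1397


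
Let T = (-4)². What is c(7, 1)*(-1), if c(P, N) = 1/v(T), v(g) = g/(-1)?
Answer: 1/16 ≈ 0.062500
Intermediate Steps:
T = 16
v(g) = -g (v(g) = g*(-1) = -g)
c(P, N) = -1/16 (c(P, N) = 1/(-1*16) = 1/(-16) = -1/16)
c(7, 1)*(-1) = -1/16*(-1) = 1/16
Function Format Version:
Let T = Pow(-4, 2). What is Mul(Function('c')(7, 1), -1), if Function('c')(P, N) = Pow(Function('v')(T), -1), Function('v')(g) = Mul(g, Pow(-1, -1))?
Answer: Rational(1, 16) ≈ 0.062500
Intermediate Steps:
T = 16
Function('v')(g) = Mul(-1, g) (Function('v')(g) = Mul(g, -1) = Mul(-1, g))
Function('c')(P, N) = Rational(-1, 16) (Function('c')(P, N) = Pow(Mul(-1, 16), -1) = Pow(-16, -1) = Rational(-1, 16))
Mul(Function('c')(7, 1), -1) = Mul(Rational(-1, 16), -1) = Rational(1, 16)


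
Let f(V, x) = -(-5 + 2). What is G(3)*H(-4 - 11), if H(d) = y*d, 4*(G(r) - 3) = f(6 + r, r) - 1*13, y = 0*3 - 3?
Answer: 45/2 ≈ 22.500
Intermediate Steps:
f(V, x) = 3 (f(V, x) = -1*(-3) = 3)
y = -3 (y = 0 - 3 = -3)
G(r) = ½ (G(r) = 3 + (3 - 1*13)/4 = 3 + (3 - 13)/4 = 3 + (¼)*(-10) = 3 - 5/2 = ½)
H(d) = -3*d
G(3)*H(-4 - 11) = (-3*(-4 - 11))/2 = (-3*(-15))/2 = (½)*45 = 45/2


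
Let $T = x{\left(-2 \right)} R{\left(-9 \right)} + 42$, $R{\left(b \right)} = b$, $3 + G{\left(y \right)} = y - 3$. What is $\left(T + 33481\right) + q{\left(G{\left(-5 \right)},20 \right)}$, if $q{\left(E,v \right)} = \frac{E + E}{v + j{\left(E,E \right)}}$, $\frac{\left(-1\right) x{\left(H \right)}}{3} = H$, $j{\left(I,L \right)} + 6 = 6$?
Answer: $\frac{334679}{10} \approx 33468.0$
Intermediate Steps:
$j{\left(I,L \right)} = 0$ ($j{\left(I,L \right)} = -6 + 6 = 0$)
$G{\left(y \right)} = -6 + y$ ($G{\left(y \right)} = -3 + \left(y - 3\right) = -3 + \left(-3 + y\right) = -6 + y$)
$x{\left(H \right)} = - 3 H$
$T = -12$ ($T = \left(-3\right) \left(-2\right) \left(-9\right) + 42 = 6 \left(-9\right) + 42 = -54 + 42 = -12$)
$q{\left(E,v \right)} = \frac{2 E}{v}$ ($q{\left(E,v \right)} = \frac{E + E}{v + 0} = \frac{2 E}{v}$)
$\left(T + 33481\right) + q{\left(G{\left(-5 \right)},20 \right)} = \left(-12 + 33481\right) + \frac{2 \left(-6 - 5\right)}{20} = 33469 + 2 \left(-11\right) \frac{1}{20} = 33469 - \frac{11}{10} = \frac{334679}{10}$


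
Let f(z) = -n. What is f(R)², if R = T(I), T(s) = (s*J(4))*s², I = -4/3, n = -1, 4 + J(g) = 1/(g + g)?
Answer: 1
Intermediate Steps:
J(g) = -4 + 1/(2*g) (J(g) = -4 + 1/(g + g) = -4 + 1/(2*g))
I = -4/3 (I = -4*⅓ = -4/3 ≈ -1.3333)
T(s) = -31*s³/8 (T(s) = (s*(-4 + (½)/4))*s² = (s*(-4 + (½)*(¼)))*s² = (s*(-4 + ⅛))*s² = (s*(-31/8))*s² = (-31*s/8)*s² = -31*s³/8)
R = 248/27 (R = -31*(-4/3)³/8 = -31/8*(-64/27) = 248/27 ≈ 9.1852)
f(z) = 1 (f(z) = -1*(-1) = 1)
f(R)² = 1² = 1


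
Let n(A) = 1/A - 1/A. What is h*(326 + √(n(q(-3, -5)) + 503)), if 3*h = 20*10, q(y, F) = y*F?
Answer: 65200/3 + 200*√503/3 ≈ 23229.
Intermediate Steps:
q(y, F) = F*y
n(A) = 0
h = 200/3 (h = (20*10)/3 = (⅓)*200 = 200/3 ≈ 66.667)
h*(326 + √(n(q(-3, -5)) + 503)) = 200*(326 + √(0 + 503))/3 = 200*(326 + √503)/3 = 65200/3 + 200*√503/3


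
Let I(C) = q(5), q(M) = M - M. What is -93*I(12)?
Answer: 0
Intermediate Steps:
q(M) = 0
I(C) = 0
-93*I(12) = -93*0 = 0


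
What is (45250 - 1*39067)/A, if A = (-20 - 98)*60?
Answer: -2061/2360 ≈ -0.87331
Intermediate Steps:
A = -7080 (A = -118*60 = -7080)
(45250 - 1*39067)/A = (45250 - 1*39067)/(-7080) = (45250 - 39067)*(-1/7080) = 6183*(-1/7080) = -2061/2360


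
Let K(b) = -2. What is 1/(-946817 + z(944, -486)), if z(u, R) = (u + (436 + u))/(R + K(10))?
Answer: -122/115512255 ≈ -1.0562e-6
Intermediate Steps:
z(u, R) = (436 + 2*u)/(-2 + R) (z(u, R) = (u + (436 + u))/(R - 2) = (436 + 2*u)/(-2 + R))
1/(-946817 + z(944, -486)) = 1/(-946817 + 2*(218 + 944)/(-2 - 486)) = 1/(-946817 + 2*1162/(-488)) = 1/(-946817 + 2*(-1/488)*1162) = 1/(-946817 - 581/122) = 1/(-115512255/122) = -122/115512255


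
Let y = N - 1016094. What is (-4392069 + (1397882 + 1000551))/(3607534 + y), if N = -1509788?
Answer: -498409/270413 ≈ -1.8431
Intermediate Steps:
y = -2525882 (y = -1509788 - 1016094 = -2525882)
(-4392069 + (1397882 + 1000551))/(3607534 + y) = (-4392069 + (1397882 + 1000551))/(3607534 - 2525882) = (-4392069 + 2398433)/1081652 = -1993636*1/1081652 = -498409/270413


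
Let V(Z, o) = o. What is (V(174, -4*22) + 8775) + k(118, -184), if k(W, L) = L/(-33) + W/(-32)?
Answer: 4587733/528 ≈ 8688.9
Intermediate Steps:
k(W, L) = -W/32 - L/33 (k(W, L) = L*(-1/33) + W*(-1/32) = -L/33 - W/32 = -W/32 - L/33)
(V(174, -4*22) + 8775) + k(118, -184) = (-4*22 + 8775) + (-1/32*118 - 1/33*(-184)) = (-88 + 8775) + (-59/16 + 184/33) = 8687 + 997/528 = 4587733/528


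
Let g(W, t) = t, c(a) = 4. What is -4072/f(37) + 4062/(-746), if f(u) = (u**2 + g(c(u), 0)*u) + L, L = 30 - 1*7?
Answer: -543251/64902 ≈ -8.3703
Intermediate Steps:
L = 23 (L = 30 - 7 = 23)
f(u) = 23 + u**2 (f(u) = (u**2 + 0*u) + 23 = (u**2 + 0) + 23 = u**2 + 23 = 23 + u**2)
-4072/f(37) + 4062/(-746) = -4072/(23 + 37**2) + 4062/(-746) = -4072/(23 + 1369) + 4062*(-1/746) = -4072/1392 - 2031/373 = -4072*1/1392 - 2031/373 = -509/174 - 2031/373 = -543251/64902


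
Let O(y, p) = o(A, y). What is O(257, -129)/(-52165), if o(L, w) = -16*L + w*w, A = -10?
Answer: -66209/52165 ≈ -1.2692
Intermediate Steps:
o(L, w) = w² - 16*L (o(L, w) = -16*L + w² = w² - 16*L)
O(y, p) = 160 + y² (O(y, p) = y² - 16*(-10) = y² + 160 = 160 + y²)
O(257, -129)/(-52165) = (160 + 257²)/(-52165) = (160 + 66049)*(-1/52165) = 66209*(-1/52165) = -66209/52165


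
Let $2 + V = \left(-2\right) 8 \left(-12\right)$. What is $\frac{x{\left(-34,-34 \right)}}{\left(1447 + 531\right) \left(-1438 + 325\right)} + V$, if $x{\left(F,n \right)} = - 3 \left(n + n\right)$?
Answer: $\frac{69714576}{366919} \approx 190.0$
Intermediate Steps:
$x{\left(F,n \right)} = - 6 n$ ($x{\left(F,n \right)} = - 3 \cdot 2 n = - 6 n$)
$V = 190$ ($V = -2 + \left(-2\right) 8 \left(-12\right) = -2 - -192 = -2 + 192 = 190$)
$\frac{x{\left(-34,-34 \right)}}{\left(1447 + 531\right) \left(-1438 + 325\right)} + V = \frac{\left(-6\right) \left(-34\right)}{\left(1447 + 531\right) \left(-1438 + 325\right)} + 190 = \frac{204}{1978 \left(-1113\right)} + 190 = \frac{204}{-2201514} + 190 = 204 \left(- \frac{1}{2201514}\right) + 190 = - \frac{34}{366919} + 190 = \frac{69714576}{366919}$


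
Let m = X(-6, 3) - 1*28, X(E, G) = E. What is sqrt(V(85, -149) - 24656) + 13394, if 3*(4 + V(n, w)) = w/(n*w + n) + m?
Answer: 13394 + I*sqrt(8784890486385)/18870 ≈ 13394.0 + 157.07*I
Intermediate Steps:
m = -34 (m = -6 - 1*28 = -6 - 28 = -34)
V(n, w) = -46/3 + w/(3*(n + n*w)) (V(n, w) = -4 + (w/(n*w + n) - 34)/3 = -4 + (w/(n + n*w) - 34)/3 = -4 + (-34 + w/(n + n*w))/3 = -4 + (-34/3 + w/(3*(n + n*w))) = -46/3 + w/(3*(n + n*w)))
sqrt(V(85, -149) - 24656) + 13394 = sqrt((1/3)*(-149 - 46*85 - 46*85*(-149))/(85*(1 - 149)) - 24656) + 13394 = sqrt((1/3)*(1/85)*(-149 - 3910 + 582590)/(-148) - 24656) + 13394 = sqrt((1/3)*(1/85)*(-1/148)*578531 - 24656) + 13394 = sqrt(-578531/37740 - 24656) + 13394 = sqrt(-931095971/37740) + 13394 = I*sqrt(8784890486385)/18870 + 13394 = 13394 + I*sqrt(8784890486385)/18870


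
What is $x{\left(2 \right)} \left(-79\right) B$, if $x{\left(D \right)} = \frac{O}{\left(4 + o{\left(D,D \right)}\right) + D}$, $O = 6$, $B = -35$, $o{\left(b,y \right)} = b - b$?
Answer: $2765$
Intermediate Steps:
$o{\left(b,y \right)} = 0$
$x{\left(D \right)} = \frac{6}{4 + D}$ ($x{\left(D \right)} = \frac{6}{\left(4 + 0\right) + D} = \frac{6}{4 + D}$)
$x{\left(2 \right)} \left(-79\right) B = \frac{6}{4 + 2} \left(-79\right) \left(-35\right) = \frac{6}{6} \left(-79\right) \left(-35\right) = 6 \cdot \frac{1}{6} \left(-79\right) \left(-35\right) = 1 \left(-79\right) \left(-35\right) = \left(-79\right) \left(-35\right) = 2765$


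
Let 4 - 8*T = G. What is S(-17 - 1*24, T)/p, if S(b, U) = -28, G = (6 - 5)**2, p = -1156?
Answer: 7/289 ≈ 0.024221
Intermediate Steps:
G = 1 (G = 1**2 = 1)
T = 3/8 (T = 1/2 - 1/8*1 = 1/2 - 1/8 = 3/8 ≈ 0.37500)
S(-17 - 1*24, T)/p = -28/(-1156) = -1/1156*(-28) = 7/289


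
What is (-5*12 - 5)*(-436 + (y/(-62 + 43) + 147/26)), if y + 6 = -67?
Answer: 1053465/38 ≈ 27723.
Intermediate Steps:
y = -73 (y = -6 - 67 = -73)
(-5*12 - 5)*(-436 + (y/(-62 + 43) + 147/26)) = (-5*12 - 5)*(-436 + (-73/(-62 + 43) + 147/26)) = (-60 - 5)*(-436 + (-73/(-19) + 147*(1/26))) = -65*(-436 + (-73*(-1/19) + 147/26)) = -65*(-436 + (73/19 + 147/26)) = -65*(-436 + 4691/494) = -65*(-210693/494) = 1053465/38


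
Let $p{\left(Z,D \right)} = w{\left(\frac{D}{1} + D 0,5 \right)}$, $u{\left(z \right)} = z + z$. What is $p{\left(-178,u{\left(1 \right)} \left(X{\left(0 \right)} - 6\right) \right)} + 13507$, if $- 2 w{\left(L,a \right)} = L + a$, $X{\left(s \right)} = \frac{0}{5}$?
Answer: $\frac{27021}{2} \approx 13511.0$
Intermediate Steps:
$X{\left(s \right)} = 0$ ($X{\left(s \right)} = 0 \cdot \frac{1}{5} = 0$)
$u{\left(z \right)} = 2 z$
$w{\left(L,a \right)} = - \frac{L}{2} - \frac{a}{2}$ ($w{\left(L,a \right)} = - \frac{L + a}{2} = - \frac{L}{2} - \frac{a}{2}$)
$p{\left(Z,D \right)} = - \frac{5}{2} - \frac{D}{2}$ ($p{\left(Z,D \right)} = - \frac{\frac{D}{1} + D 0}{2} - \frac{5}{2} = - \frac{D 1 + 0}{2} - \frac{5}{2} = - \frac{D + 0}{2} - \frac{5}{2} = - \frac{D}{2} - \frac{5}{2} = - \frac{5}{2} - \frac{D}{2}$)
$p{\left(-178,u{\left(1 \right)} \left(X{\left(0 \right)} - 6\right) \right)} + 13507 = \left(- \frac{5}{2} - \frac{2 \cdot 1 \left(0 - 6\right)}{2}\right) + 13507 = \left(- \frac{5}{2} - \frac{2 \left(-6\right)}{2}\right) + 13507 = \left(- \frac{5}{2} - -6\right) + 13507 = \left(- \frac{5}{2} + 6\right) + 13507 = \frac{7}{2} + 13507 = \frac{27021}{2}$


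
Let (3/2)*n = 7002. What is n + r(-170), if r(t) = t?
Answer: 4498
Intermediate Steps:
n = 4668 (n = (⅔)*7002 = 4668)
n + r(-170) = 4668 - 170 = 4498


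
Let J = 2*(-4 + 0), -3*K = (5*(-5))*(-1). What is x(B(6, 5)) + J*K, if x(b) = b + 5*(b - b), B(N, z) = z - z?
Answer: 200/3 ≈ 66.667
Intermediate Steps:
B(N, z) = 0
K = -25/3 (K = -5*(-5)*(-1)/3 = -(-25)*(-1)/3 = -⅓*25 = -25/3 ≈ -8.3333)
J = -8 (J = 2*(-4) = -8)
x(b) = b (x(b) = b + 5*0 = b + 0 = b)
x(B(6, 5)) + J*K = 0 - 8*(-25/3) = 0 + 200/3 = 200/3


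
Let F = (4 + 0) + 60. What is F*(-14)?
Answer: -896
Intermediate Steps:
F = 64 (F = 4 + 60 = 64)
F*(-14) = 64*(-14) = -896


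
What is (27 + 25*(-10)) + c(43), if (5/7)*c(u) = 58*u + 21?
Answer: 3298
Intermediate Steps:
c(u) = 147/5 + 406*u/5 (c(u) = 7*(58*u + 21)/5 = 7*(21 + 58*u)/5 = 147/5 + 406*u/5)
(27 + 25*(-10)) + c(43) = (27 + 25*(-10)) + (147/5 + (406/5)*43) = (27 - 250) + (147/5 + 17458/5) = -223 + 3521 = 3298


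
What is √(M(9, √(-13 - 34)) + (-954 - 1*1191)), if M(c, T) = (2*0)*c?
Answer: I*√2145 ≈ 46.314*I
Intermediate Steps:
M(c, T) = 0 (M(c, T) = 0*c = 0)
√(M(9, √(-13 - 34)) + (-954 - 1*1191)) = √(0 + (-954 - 1*1191)) = √(0 + (-954 - 1191)) = √(0 - 2145) = √(-2145) = I*√2145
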